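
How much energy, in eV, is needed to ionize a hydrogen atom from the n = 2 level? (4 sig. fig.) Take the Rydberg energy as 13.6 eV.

E_2 = −13.60/4 = −3.400 eV, so ionization (to E = 0) requires 3.400 eV.

3.400 eV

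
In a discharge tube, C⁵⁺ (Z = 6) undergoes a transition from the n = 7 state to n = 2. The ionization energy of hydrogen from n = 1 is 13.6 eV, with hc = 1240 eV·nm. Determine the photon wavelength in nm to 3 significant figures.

For Z = 6 the level energies scale as Z², so the effective Rydberg energy is 13.6 × 36 = 489.6 eV.
ΔE = 489.6 × (1/2² − 1/7²) = 489.6 × 0.2296 = 112.4 eV.
λ = hc/ΔE = 1240 / 112.4 = 11.0 nm.

11.0 nm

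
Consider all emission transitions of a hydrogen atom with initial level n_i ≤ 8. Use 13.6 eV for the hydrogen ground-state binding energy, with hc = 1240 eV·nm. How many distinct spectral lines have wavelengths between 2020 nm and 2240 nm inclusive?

Enumerate all n_i → n_f pairs with 1 ≤ n_f < n_i ≤ 8 and compute λ = 1240 / [13.6·1·(1/n_f² − 1/n_i²)].
Lines falling in [2020, 2240] nm: 7→4 (2166 nm).

1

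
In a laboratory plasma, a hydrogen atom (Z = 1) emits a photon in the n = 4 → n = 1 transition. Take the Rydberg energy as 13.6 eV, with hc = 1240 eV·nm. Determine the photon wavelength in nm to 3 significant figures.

ΔE = 13.60 × (1/1² − 1/4²) = 13.60 × 0.9375 = 12.75 eV.
λ = hc/ΔE = 1240 / 12.75 = 97.3 nm.
This line belongs to the Lyman series.

97.3 nm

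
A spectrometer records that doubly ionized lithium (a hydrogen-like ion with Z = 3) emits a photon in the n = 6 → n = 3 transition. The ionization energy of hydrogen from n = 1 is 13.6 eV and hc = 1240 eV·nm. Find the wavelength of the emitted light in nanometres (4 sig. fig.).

121.6 nm

For Z = 3 the level energies scale as Z², so the effective Rydberg energy is 13.6 × 9 = 122.4 eV.
ΔE = 122.4 × (1/3² − 1/6²) = 122.4 × 0.08333 = 10.20 eV.
λ = hc/ΔE = 1240 / 10.20 = 121.6 nm.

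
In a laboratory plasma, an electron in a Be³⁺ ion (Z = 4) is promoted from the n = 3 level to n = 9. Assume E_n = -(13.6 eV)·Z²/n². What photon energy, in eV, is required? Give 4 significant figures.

The Bohr energies scale as Z², so for Z = 4: E_n = −217.6/n² eV.
E_9 = −217.6/81 = −2.686 eV and E_3 = −217.6/9 = −24.18 eV.
The photon energy is |E_9 − E_3| = 21.49 eV.

21.49 eV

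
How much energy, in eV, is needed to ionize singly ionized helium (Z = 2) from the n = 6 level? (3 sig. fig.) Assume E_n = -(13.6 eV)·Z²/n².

E_n = −13.6 Z²/n² = −54.40/n² eV for Z = 2.
E_6 = −54.40/36 = −1.51 eV, so ionization (to E = 0) requires 1.51 eV.

1.51 eV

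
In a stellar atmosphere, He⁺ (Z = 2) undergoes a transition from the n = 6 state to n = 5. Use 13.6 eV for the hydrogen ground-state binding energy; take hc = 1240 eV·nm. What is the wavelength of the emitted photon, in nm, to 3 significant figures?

For Z = 2 the level energies scale as Z², so the effective Rydberg energy is 13.6 × 4 = 54.40 eV.
ΔE = 54.40 × (1/5² − 1/6²) = 54.40 × 0.01222 = 0.6649 eV.
λ = hc/ΔE = 1240 / 0.6649 = 1860 nm.

1860 nm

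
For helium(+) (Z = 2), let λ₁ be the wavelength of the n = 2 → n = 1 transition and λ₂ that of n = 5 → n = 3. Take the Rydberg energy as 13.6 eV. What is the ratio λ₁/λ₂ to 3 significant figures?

0.0948

λ ∝ 1/ΔE ∝ 1/(1/n_f² − 1/n_i²), and the Z² and hc factors cancel in the ratio.
λ₁/λ₂ = (1/3² − 1/5²)/(1/1² − 1/2²) = 0.07111/0.7500 = 0.0948.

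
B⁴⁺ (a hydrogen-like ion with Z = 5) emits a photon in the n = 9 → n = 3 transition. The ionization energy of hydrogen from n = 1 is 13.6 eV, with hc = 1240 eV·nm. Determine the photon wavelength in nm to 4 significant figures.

36.93 nm

For Z = 5 the level energies scale as Z², so the effective Rydberg energy is 13.6 × 25 = 340.0 eV.
ΔE = 340.0 × (1/3² − 1/9²) = 340.0 × 0.09877 = 33.58 eV.
λ = hc/ΔE = 1240 / 33.58 = 36.93 nm.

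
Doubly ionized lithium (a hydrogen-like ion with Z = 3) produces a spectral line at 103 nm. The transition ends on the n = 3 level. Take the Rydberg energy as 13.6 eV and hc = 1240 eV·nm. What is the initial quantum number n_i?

The photon energy is ΔE = hc/λ = 1240 / 103 = 12.04 eV.
With Z = 3, ΔE = 122.4 × (1/n_f² − 1/n_i²), so 1/n_f² − 1/n_i² = 0.09836.
With n_f = 3: 1/n_i² = 1/9 − 0.09836 = 0.01275, so n_i ≈ 8.85.

n_i = 9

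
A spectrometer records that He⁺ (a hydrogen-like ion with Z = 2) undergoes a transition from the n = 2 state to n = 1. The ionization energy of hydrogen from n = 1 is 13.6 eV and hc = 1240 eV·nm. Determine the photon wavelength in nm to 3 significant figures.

30.4 nm

For Z = 2 the level energies scale as Z², so the effective Rydberg energy is 13.6 × 4 = 54.40 eV.
ΔE = 54.40 × (1/1² − 1/2²) = 54.40 × 0.7500 = 40.80 eV.
λ = hc/ΔE = 1240 / 40.80 = 30.4 nm.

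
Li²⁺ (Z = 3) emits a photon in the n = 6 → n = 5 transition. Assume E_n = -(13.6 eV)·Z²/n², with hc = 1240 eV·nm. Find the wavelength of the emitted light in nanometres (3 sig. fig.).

829 nm

For Z = 3 the level energies scale as Z², so the effective Rydberg energy is 13.6 × 9 = 122.4 eV.
ΔE = 122.4 × (1/5² − 1/6²) = 122.4 × 0.01222 = 1.496 eV.
λ = hc/ΔE = 1240 / 1.496 = 829 nm.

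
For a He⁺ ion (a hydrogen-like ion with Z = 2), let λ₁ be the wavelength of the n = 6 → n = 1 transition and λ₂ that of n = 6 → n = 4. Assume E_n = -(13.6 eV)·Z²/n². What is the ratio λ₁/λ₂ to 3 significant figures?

λ ∝ 1/ΔE ∝ 1/(1/n_f² − 1/n_i²), and the Z² and hc factors cancel in the ratio.
λ₁/λ₂ = (1/4² − 1/6²)/(1/1² − 1/6²) = 0.03472/0.9722 = 0.0357.

0.0357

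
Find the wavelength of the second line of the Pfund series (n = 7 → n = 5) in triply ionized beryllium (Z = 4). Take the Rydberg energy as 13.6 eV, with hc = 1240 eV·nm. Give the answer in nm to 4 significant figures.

290.9 nm

The Pfund series terminates on n_f = 5; the second line has n_i = 5+2 = 7.
ΔE = 217.6 × (1/5² − 1/7²) = 4.263 eV.
λ = 1240 / 4.263 = 290.9 nm.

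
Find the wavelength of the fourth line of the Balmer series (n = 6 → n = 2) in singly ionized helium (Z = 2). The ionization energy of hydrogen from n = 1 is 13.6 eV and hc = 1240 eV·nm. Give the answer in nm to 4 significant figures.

The Balmer series terminates on n_f = 2; the fourth line has n_i = 2+4 = 6.
ΔE = 54.40 × (1/2² − 1/6²) = 12.09 eV.
λ = 1240 / 12.09 = 102.6 nm.

102.6 nm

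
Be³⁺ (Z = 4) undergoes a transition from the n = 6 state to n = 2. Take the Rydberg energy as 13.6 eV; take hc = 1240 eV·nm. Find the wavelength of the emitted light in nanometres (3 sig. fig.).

25.6 nm

For Z = 4 the level energies scale as Z², so the effective Rydberg energy is 13.6 × 16 = 217.6 eV.
ΔE = 217.6 × (1/2² − 1/6²) = 217.6 × 0.2222 = 48.36 eV.
λ = hc/ΔE = 1240 / 48.36 = 25.6 nm.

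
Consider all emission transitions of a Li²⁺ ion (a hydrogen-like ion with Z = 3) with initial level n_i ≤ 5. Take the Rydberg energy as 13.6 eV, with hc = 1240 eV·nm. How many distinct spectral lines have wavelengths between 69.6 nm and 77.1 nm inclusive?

Enumerate all n_i → n_f pairs with 1 ≤ n_f < n_i ≤ 5 and compute λ = 1240 / [13.6·9·(1/n_f² − 1/n_i²)].
Lines falling in [69.6, 77.1] nm: 3→2 (72.94 nm).

1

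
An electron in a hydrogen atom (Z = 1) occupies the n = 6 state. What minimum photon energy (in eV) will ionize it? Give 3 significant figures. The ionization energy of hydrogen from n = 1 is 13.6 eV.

E_6 = −13.60/36 = −0.378 eV, so ionization (to E = 0) requires 0.378 eV.

0.378 eV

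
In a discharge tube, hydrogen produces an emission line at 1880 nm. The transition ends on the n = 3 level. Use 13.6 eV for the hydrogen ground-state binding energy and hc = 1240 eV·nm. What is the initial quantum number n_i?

The photon energy is ΔE = hc/λ = 1240 / 1880 = 0.6596 eV.
With Z = 1, ΔE = 13.60 × (1/n_f² − 1/n_i²), so 1/n_f² − 1/n_i² = 0.04850.
With n_f = 3: 1/n_i² = 1/9 − 0.04850 = 0.06261, so n_i ≈ 4.00.

n_i = 4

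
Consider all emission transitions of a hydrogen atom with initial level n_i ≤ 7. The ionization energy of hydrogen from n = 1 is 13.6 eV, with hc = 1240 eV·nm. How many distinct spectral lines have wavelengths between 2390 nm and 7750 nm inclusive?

4

Enumerate all n_i → n_f pairs with 1 ≤ n_f < n_i ≤ 7 and compute λ = 1240 / [13.6·1·(1/n_f² − 1/n_i²)].
Lines falling in [2390, 7750] nm: 6→4 (2626 nm), 5→4 (4052 nm), 7→5 (4654 nm), 6→5 (7460 nm).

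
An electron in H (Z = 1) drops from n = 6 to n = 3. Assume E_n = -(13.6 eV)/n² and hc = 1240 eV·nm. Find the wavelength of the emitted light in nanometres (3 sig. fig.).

1090 nm

ΔE = 13.60 × (1/3² − 1/6²) = 13.60 × 0.08333 = 1.133 eV.
λ = hc/ΔE = 1240 / 1.133 = 1090 nm.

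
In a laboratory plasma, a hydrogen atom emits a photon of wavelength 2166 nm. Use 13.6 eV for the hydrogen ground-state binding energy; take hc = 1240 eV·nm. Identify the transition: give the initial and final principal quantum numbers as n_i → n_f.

n_i = 7, n_f = 4

The photon energy is ΔE = hc/λ = 1240 / 2166 = 0.5725 eV.
With Z = 1, ΔE = 13.60 × (1/n_f² − 1/n_i²), so 1/n_f² − 1/n_i² = 0.04209.
Trying n_f = 4 gives 1/n_i² = 0.02041, i.e. n_i ≈ 7; this pair matches.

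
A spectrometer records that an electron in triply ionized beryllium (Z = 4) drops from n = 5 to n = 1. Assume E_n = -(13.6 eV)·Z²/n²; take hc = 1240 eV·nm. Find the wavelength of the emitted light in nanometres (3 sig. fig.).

5.94 nm

For Z = 4 the level energies scale as Z², so the effective Rydberg energy is 13.6 × 16 = 217.6 eV.
ΔE = 217.6 × (1/1² − 1/5²) = 217.6 × 0.9600 = 208.9 eV.
λ = hc/ΔE = 1240 / 208.9 = 5.94 nm.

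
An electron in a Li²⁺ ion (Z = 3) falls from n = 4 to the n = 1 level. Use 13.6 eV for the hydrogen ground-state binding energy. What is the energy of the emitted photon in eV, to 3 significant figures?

115 eV

The Bohr energies scale as Z², so for Z = 3: E_n = −122.4/n² eV.
E_4 = −122.4/16 = −7.650 eV and E_1 = −122.4/1 = −122.4 eV.
The photon energy is |E_4 − E_1| = 115 eV.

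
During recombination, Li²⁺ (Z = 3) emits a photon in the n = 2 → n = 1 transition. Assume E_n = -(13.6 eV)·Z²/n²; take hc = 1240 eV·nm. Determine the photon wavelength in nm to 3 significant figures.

For Z = 3 the level energies scale as Z², so the effective Rydberg energy is 13.6 × 9 = 122.4 eV.
ΔE = 122.4 × (1/1² − 1/2²) = 122.4 × 0.7500 = 91.80 eV.
λ = hc/ΔE = 1240 / 91.80 = 13.5 nm.

13.5 nm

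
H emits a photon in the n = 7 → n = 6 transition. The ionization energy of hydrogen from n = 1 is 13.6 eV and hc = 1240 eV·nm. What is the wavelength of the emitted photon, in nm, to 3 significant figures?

12400 nm

ΔE = 13.60 × (1/6² − 1/7²) = 13.60 × 0.007370 = 0.1002 eV.
λ = hc/ΔE = 1240 / 0.1002 = 12400 nm.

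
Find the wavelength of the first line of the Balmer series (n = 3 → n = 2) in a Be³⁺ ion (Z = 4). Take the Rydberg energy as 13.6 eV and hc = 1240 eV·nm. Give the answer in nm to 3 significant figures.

The Balmer series terminates on n_f = 2; the first line has n_i = 2+1 = 3.
ΔE = 217.6 × (1/2² − 1/3²) = 30.22 eV.
λ = 1240 / 30.22 = 41.0 nm.

41.0 nm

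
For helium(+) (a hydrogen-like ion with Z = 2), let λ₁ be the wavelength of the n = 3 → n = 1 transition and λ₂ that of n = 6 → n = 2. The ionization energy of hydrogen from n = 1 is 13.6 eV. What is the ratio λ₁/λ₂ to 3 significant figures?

0.250

λ ∝ 1/ΔE ∝ 1/(1/n_f² − 1/n_i²), and the Z² and hc factors cancel in the ratio.
λ₁/λ₂ = (1/2² − 1/6²)/(1/1² − 1/3²) = 0.2222/0.8889 = 0.250.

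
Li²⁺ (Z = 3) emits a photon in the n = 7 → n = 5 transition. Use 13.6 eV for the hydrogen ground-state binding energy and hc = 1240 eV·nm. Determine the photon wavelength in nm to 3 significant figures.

517 nm

For Z = 3 the level energies scale as Z², so the effective Rydberg energy is 13.6 × 9 = 122.4 eV.
ΔE = 122.4 × (1/5² − 1/7²) = 122.4 × 0.01959 = 2.398 eV.
λ = hc/ΔE = 1240 / 2.398 = 517 nm.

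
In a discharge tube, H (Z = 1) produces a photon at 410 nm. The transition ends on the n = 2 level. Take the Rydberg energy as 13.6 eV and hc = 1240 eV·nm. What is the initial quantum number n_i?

n_i = 6

The photon energy is ΔE = hc/λ = 1240 / 410 = 3.024 eV.
With Z = 1, ΔE = 13.60 × (1/n_f² − 1/n_i²), so 1/n_f² − 1/n_i² = 0.2224.
With n_f = 2: 1/n_i² = 1/4 − 0.2224 = 0.02762, so n_i ≈ 6.02.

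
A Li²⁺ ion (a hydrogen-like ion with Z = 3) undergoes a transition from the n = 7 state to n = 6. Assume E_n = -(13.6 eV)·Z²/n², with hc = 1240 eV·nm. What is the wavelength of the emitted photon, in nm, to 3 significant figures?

For Z = 3 the level energies scale as Z², so the effective Rydberg energy is 13.6 × 9 = 122.4 eV.
ΔE = 122.4 × (1/6² − 1/7²) = 122.4 × 0.007370 = 0.9020 eV.
λ = hc/ΔE = 1240 / 0.9020 = 1370 nm.

1370 nm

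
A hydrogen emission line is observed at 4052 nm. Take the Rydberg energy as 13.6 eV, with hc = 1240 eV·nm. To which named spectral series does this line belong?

Brackett

ΔE = 1240/4052 = 0.3060 eV.
This matches 13.6 × (1/4² − 1/5²), so n_f = 4: the Brackett series.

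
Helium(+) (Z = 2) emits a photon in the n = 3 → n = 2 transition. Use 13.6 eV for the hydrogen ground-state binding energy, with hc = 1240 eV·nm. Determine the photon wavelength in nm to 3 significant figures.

For Z = 2 the level energies scale as Z², so the effective Rydberg energy is 13.6 × 4 = 54.40 eV.
ΔE = 54.40 × (1/2² − 1/3²) = 54.40 × 0.1389 = 7.556 eV.
λ = hc/ΔE = 1240 / 7.556 = 164 nm.

164 nm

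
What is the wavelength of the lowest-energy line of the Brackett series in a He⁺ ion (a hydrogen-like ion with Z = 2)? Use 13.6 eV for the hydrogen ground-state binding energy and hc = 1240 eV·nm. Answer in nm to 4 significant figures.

1013 nm

The Brackett series terminates on n_f = 4; the first line has n_i = 4+1 = 5.
ΔE = 54.40 × (1/4² − 1/5²) = 1.224 eV.
λ = 1240 / 1.224 = 1013 nm.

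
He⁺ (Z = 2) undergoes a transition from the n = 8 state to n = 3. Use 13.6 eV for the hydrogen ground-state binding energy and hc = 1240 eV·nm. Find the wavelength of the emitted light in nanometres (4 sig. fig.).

For Z = 2 the level energies scale as Z², so the effective Rydberg energy is 13.6 × 4 = 54.40 eV.
ΔE = 54.40 × (1/3² − 1/8²) = 54.40 × 0.09549 = 5.194 eV.
λ = hc/ΔE = 1240 / 5.194 = 238.7 nm.

238.7 nm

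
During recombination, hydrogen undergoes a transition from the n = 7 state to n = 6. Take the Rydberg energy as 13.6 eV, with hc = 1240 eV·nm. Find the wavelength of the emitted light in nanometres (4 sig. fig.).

ΔE = 13.60 × (1/6² − 1/7²) = 13.60 × 0.007370 = 0.1002 eV.
λ = hc/ΔE = 1240 / 0.1002 = 12370 nm.

12370 nm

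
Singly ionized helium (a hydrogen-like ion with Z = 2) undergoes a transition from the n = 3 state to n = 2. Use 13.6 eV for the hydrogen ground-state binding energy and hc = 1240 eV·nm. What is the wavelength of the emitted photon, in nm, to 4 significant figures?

164.1 nm

For Z = 2 the level energies scale as Z², so the effective Rydberg energy is 13.6 × 4 = 54.40 eV.
ΔE = 54.40 × (1/2² − 1/3²) = 54.40 × 0.1389 = 7.556 eV.
λ = hc/ΔE = 1240 / 7.556 = 164.1 nm.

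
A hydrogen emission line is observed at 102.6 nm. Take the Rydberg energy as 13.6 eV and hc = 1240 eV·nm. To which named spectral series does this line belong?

Lyman

ΔE = 1240/102.6 = 12.09 eV.
This matches 13.6 × (1/1² − 1/3²), so n_f = 1: the Lyman series.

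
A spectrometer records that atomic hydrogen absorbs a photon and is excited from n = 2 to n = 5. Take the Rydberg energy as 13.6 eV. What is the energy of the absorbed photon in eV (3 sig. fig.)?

E_5 = −13.60/25 = −0.5440 eV and E_2 = −13.60/4 = −3.400 eV.
The photon energy is |E_5 − E_2| = 2.86 eV.

2.86 eV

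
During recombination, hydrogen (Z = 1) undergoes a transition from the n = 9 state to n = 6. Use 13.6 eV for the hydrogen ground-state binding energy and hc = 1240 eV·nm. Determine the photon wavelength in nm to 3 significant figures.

5910 nm

ΔE = 13.60 × (1/6² − 1/9²) = 13.60 × 0.01543 = 0.2099 eV.
λ = hc/ΔE = 1240 / 0.2099 = 5910 nm.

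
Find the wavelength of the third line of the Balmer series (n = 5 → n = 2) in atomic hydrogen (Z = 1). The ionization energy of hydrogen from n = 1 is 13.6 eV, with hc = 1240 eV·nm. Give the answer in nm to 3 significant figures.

434 nm

The Balmer series terminates on n_f = 2; the third line has n_i = 2+3 = 5.
ΔE = 13.60 × (1/2² − 1/5²) = 2.856 eV.
λ = 1240 / 2.856 = 434 nm.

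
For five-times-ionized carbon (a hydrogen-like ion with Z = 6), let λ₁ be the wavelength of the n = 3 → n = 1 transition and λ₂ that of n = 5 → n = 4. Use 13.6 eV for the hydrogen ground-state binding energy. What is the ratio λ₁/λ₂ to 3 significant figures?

0.0253

λ ∝ 1/ΔE ∝ 1/(1/n_f² − 1/n_i²), and the Z² and hc factors cancel in the ratio.
λ₁/λ₂ = (1/4² − 1/5²)/(1/1² − 1/3²) = 0.02250/0.8889 = 0.0253.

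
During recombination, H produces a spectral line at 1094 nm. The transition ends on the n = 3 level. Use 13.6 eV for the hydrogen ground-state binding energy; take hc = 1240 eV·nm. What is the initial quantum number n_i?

The photon energy is ΔE = hc/λ = 1240 / 1094 = 1.133 eV.
With Z = 1, ΔE = 13.60 × (1/n_f² − 1/n_i²), so 1/n_f² − 1/n_i² = 0.08334.
With n_f = 3: 1/n_i² = 1/9 − 0.08334 = 0.02777, so n_i ≈ 6.00.

n_i = 6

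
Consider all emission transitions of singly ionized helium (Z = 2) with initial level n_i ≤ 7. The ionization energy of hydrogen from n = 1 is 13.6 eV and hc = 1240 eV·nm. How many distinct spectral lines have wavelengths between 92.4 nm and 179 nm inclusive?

5

Enumerate all n_i → n_f pairs with 1 ≤ n_f < n_i ≤ 7 and compute λ = 1240 / [13.6·4·(1/n_f² − 1/n_i²)].
Lines falling in [92.4, 179] nm: 7→2 (99.28 nm), 6→2 (102.6 nm), 5→2 (108.5 nm), 4→2 (121.6 nm), 3→2 (164.1 nm).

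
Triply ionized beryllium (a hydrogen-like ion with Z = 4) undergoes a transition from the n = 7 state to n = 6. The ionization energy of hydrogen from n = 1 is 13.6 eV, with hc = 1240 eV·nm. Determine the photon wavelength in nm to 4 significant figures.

For Z = 4 the level energies scale as Z², so the effective Rydberg energy is 13.6 × 16 = 217.6 eV.
ΔE = 217.6 × (1/6² − 1/7²) = 217.6 × 0.007370 = 1.604 eV.
λ = hc/ΔE = 1240 / 1.604 = 773.2 nm.

773.2 nm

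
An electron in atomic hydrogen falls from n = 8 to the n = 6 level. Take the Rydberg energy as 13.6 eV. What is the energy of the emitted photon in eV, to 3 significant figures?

E_8 = −13.60/64 = −0.2125 eV and E_6 = −13.60/36 = −0.3778 eV.
The photon energy is |E_8 − E_6| = 0.165 eV.

0.165 eV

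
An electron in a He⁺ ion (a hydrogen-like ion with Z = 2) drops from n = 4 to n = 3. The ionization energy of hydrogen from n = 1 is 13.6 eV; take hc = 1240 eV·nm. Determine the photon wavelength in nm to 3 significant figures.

469 nm

For Z = 2 the level energies scale as Z², so the effective Rydberg energy is 13.6 × 4 = 54.40 eV.
ΔE = 54.40 × (1/3² − 1/4²) = 54.40 × 0.04861 = 2.644 eV.
λ = hc/ΔE = 1240 / 2.644 = 469 nm.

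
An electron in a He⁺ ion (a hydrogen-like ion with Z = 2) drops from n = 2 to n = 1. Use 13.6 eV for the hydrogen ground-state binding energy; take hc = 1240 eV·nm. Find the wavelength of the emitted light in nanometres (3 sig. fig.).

30.4 nm

For Z = 2 the level energies scale as Z², so the effective Rydberg energy is 13.6 × 4 = 54.40 eV.
ΔE = 54.40 × (1/1² − 1/2²) = 54.40 × 0.7500 = 40.80 eV.
λ = hc/ΔE = 1240 / 40.80 = 30.4 nm.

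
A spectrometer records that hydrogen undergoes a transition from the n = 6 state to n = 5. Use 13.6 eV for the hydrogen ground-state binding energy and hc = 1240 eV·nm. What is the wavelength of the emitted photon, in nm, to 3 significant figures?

ΔE = 13.60 × (1/5² − 1/6²) = 13.60 × 0.01222 = 0.1662 eV.
λ = hc/ΔE = 1240 / 0.1662 = 7460 nm.

7460 nm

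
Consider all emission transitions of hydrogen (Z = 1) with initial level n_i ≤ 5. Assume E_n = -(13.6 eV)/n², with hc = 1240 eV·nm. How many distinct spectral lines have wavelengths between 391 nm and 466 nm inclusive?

Enumerate all n_i → n_f pairs with 1 ≤ n_f < n_i ≤ 5 and compute λ = 1240 / [13.6·1·(1/n_f² − 1/n_i²)].
Lines falling in [391, 466] nm: 5→2 (434.2 nm).

1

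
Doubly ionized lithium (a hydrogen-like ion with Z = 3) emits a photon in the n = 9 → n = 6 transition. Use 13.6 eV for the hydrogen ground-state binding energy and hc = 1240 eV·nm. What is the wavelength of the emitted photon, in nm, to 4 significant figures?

656.5 nm

For Z = 3 the level energies scale as Z², so the effective Rydberg energy is 13.6 × 9 = 122.4 eV.
ΔE = 122.4 × (1/6² − 1/9²) = 122.4 × 0.01543 = 1.889 eV.
λ = hc/ΔE = 1240 / 1.889 = 656.5 nm.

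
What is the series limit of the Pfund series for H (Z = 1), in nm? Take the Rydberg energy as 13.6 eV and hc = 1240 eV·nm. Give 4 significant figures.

2279 nm

The Pfund series has lower level n_f = 5; the series limit corresponds to n_i → ∞.
ΔE_max = 13.6 × 1 / 5² = 0.5440 eV.
λ_min = 1240 / 0.5440 = 2279 nm.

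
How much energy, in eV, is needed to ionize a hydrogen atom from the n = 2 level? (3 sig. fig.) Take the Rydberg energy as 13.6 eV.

3.40 eV

E_2 = −13.60/4 = −3.40 eV, so ionization (to E = 0) requires 3.40 eV.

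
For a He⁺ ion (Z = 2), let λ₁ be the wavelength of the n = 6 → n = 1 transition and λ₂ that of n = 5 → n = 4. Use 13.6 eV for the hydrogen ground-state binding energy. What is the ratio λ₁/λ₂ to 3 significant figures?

λ ∝ 1/ΔE ∝ 1/(1/n_f² − 1/n_i²), and the Z² and hc factors cancel in the ratio.
λ₁/λ₂ = (1/4² − 1/5²)/(1/1² − 1/6²) = 0.02250/0.9722 = 0.0231.

0.0231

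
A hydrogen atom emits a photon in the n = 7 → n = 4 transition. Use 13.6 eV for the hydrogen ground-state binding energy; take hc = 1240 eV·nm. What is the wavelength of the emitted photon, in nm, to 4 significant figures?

2166 nm

ΔE = 13.60 × (1/4² − 1/7²) = 13.60 × 0.04209 = 0.5724 eV.
λ = hc/ΔE = 1240 / 0.5724 = 2166 nm.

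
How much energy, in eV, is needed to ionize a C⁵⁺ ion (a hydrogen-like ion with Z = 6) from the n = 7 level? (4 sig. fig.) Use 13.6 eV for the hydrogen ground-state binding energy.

E_n = −13.6 Z²/n² = −489.6/n² eV for Z = 6.
E_7 = −489.6/49 = −9.992 eV, so ionization (to E = 0) requires 9.992 eV.

9.992 eV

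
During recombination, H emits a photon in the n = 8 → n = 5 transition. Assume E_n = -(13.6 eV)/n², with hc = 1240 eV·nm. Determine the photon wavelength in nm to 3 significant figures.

3740 nm

ΔE = 13.60 × (1/5² − 1/8²) = 13.60 × 0.02438 = 0.3315 eV.
λ = hc/ΔE = 1240 / 0.3315 = 3740 nm.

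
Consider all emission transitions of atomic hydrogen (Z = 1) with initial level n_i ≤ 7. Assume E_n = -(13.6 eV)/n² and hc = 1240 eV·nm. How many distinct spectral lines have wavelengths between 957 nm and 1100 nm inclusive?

2

Enumerate all n_i → n_f pairs with 1 ≤ n_f < n_i ≤ 7 and compute λ = 1240 / [13.6·1·(1/n_f² − 1/n_i²)].
Lines falling in [957, 1100] nm: 7→3 (1005 nm), 6→3 (1094 nm).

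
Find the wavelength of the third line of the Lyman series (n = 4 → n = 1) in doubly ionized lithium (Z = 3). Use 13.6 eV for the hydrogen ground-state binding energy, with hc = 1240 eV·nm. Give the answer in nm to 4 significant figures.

10.81 nm

The Lyman series terminates on n_f = 1; the third line has n_i = 1+3 = 4.
ΔE = 122.4 × (1/1² − 1/4²) = 114.8 eV.
λ = 1240 / 114.8 = 10.81 nm.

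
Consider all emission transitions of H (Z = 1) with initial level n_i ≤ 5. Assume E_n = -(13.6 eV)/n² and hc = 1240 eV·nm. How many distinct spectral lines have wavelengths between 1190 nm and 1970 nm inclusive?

2

Enumerate all n_i → n_f pairs with 1 ≤ n_f < n_i ≤ 5 and compute λ = 1240 / [13.6·1·(1/n_f² − 1/n_i²)].
Lines falling in [1190, 1970] nm: 5→3 (1282 nm), 4→3 (1876 nm).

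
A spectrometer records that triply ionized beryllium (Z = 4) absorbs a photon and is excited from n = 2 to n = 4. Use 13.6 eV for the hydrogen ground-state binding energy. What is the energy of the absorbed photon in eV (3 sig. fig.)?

40.8 eV

The Bohr energies scale as Z², so for Z = 4: E_n = −217.6/n² eV.
E_4 = −217.6/16 = −13.60 eV and E_2 = −217.6/4 = −54.40 eV.
The photon energy is |E_4 − E_2| = 40.8 eV.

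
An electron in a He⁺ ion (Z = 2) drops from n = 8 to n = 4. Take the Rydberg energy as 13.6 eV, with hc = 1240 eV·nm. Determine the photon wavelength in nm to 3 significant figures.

For Z = 2 the level energies scale as Z², so the effective Rydberg energy is 13.6 × 4 = 54.40 eV.
ΔE = 54.40 × (1/4² − 1/8²) = 54.40 × 0.04688 = 2.550 eV.
λ = hc/ΔE = 1240 / 2.550 = 486 nm.

486 nm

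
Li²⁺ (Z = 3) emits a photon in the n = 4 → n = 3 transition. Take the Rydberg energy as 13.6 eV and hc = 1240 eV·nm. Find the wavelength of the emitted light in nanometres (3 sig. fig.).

208 nm

For Z = 3 the level energies scale as Z², so the effective Rydberg energy is 13.6 × 9 = 122.4 eV.
ΔE = 122.4 × (1/3² − 1/4²) = 122.4 × 0.04861 = 5.950 eV.
λ = hc/ΔE = 1240 / 5.950 = 208 nm.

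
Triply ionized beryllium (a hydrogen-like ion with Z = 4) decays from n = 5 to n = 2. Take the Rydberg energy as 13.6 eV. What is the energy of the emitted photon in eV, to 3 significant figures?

45.7 eV

The Bohr energies scale as Z², so for Z = 4: E_n = −217.6/n² eV.
E_5 = −217.6/25 = −8.704 eV and E_2 = −217.6/4 = −54.40 eV.
The photon energy is |E_5 − E_2| = 45.7 eV.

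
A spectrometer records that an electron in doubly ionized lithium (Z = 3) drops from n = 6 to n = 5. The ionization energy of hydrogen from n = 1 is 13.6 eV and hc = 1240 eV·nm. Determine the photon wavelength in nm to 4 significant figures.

For Z = 3 the level energies scale as Z², so the effective Rydberg energy is 13.6 × 9 = 122.4 eV.
ΔE = 122.4 × (1/5² − 1/6²) = 122.4 × 0.01222 = 1.496 eV.
λ = hc/ΔE = 1240 / 1.496 = 828.9 nm.

828.9 nm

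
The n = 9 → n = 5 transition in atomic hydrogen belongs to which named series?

Pfund

The series is set by the lower level: n_f = 5 is the Pfund series.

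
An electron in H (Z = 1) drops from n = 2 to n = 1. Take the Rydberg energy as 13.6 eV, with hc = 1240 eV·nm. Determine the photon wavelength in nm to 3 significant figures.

ΔE = 13.60 × (1/1² − 1/2²) = 13.60 × 0.7500 = 10.20 eV.
λ = hc/ΔE = 1240 / 10.20 = 122 nm.

122 nm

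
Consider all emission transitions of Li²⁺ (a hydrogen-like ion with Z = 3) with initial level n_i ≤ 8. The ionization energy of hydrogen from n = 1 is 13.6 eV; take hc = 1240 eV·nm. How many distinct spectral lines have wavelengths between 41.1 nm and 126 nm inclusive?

9

Enumerate all n_i → n_f pairs with 1 ≤ n_f < n_i ≤ 8 and compute λ = 1240 / [13.6·9·(1/n_f² − 1/n_i²)].
Lines falling in [41.1, 126] nm: 8→2 (43.22 nm), 7→2 (44.12 nm), 6→2 (45.59 nm), 5→2 (48.24 nm), 4→2 (54.03 nm), 3→2 (72.94 nm), 8→3 (106.1 nm), 7→3 (111.7 nm), 6→3 (121.6 nm).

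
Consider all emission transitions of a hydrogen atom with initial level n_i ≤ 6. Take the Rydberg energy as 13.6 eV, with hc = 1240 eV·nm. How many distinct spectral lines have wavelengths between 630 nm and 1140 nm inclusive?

2

Enumerate all n_i → n_f pairs with 1 ≤ n_f < n_i ≤ 6 and compute λ = 1240 / [13.6·1·(1/n_f² − 1/n_i²)].
Lines falling in [630, 1140] nm: 3→2 (656.5 nm), 6→3 (1094 nm).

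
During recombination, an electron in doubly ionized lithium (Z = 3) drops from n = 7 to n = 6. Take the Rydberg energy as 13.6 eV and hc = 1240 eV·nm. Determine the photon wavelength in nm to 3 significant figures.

For Z = 3 the level energies scale as Z², so the effective Rydberg energy is 13.6 × 9 = 122.4 eV.
ΔE = 122.4 × (1/6² − 1/7²) = 122.4 × 0.007370 = 0.9020 eV.
λ = hc/ΔE = 1240 / 0.9020 = 1370 nm.

1370 nm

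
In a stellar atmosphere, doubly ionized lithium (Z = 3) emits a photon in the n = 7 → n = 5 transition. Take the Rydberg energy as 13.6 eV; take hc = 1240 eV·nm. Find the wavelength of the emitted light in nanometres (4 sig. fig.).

517.1 nm

For Z = 3 the level energies scale as Z², so the effective Rydberg energy is 13.6 × 9 = 122.4 eV.
ΔE = 122.4 × (1/5² − 1/7²) = 122.4 × 0.01959 = 2.398 eV.
λ = hc/ΔE = 1240 / 2.398 = 517.1 nm.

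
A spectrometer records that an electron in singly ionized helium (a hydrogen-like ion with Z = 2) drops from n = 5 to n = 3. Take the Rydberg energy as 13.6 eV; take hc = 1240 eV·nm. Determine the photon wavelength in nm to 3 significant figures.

321 nm

For Z = 2 the level energies scale as Z², so the effective Rydberg energy is 13.6 × 4 = 54.40 eV.
ΔE = 54.40 × (1/3² − 1/5²) = 54.40 × 0.07111 = 3.868 eV.
λ = hc/ΔE = 1240 / 3.868 = 321 nm.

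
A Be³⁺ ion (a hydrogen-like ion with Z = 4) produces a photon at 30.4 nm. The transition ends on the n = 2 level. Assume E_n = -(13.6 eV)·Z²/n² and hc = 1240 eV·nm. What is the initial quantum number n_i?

The photon energy is ΔE = hc/λ = 1240 / 30.4 = 40.79 eV.
With Z = 4, ΔE = 217.6 × (1/n_f² − 1/n_i²), so 1/n_f² − 1/n_i² = 0.1875.
With n_f = 2: 1/n_i² = 1/4 − 0.1875 = 0.06255, so n_i ≈ 4.00.

n_i = 4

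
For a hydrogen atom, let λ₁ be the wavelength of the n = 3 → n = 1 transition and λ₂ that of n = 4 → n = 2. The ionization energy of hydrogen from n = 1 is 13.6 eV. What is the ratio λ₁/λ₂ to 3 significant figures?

λ ∝ 1/ΔE ∝ 1/(1/n_f² − 1/n_i²), and the Z² and hc factors cancel in the ratio.
λ₁/λ₂ = (1/2² − 1/4²)/(1/1² − 1/3²) = 0.1875/0.8889 = 0.211.

0.211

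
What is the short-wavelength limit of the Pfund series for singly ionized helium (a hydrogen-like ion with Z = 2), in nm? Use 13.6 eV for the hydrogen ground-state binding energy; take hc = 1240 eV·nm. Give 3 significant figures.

The Pfund series has lower level n_f = 5; the series limit corresponds to n_i → ∞.
ΔE_max = 13.6 × 4 / 5² = 2.176 eV.
λ_min = 1240 / 2.176 = 570 nm.

570 nm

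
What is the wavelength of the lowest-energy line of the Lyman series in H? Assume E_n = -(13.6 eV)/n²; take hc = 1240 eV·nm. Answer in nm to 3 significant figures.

The Lyman series terminates on n_f = 1; the first line has n_i = 1+1 = 2.
ΔE = 13.60 × (1/1² − 1/2²) = 10.20 eV.
λ = 1240 / 10.20 = 122 nm.

122 nm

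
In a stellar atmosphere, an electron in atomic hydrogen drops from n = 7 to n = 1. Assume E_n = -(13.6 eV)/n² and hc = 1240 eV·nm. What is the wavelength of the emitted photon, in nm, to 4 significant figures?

93.08 nm

ΔE = 13.60 × (1/1² − 1/7²) = 13.60 × 0.9796 = 13.32 eV.
λ = hc/ΔE = 1240 / 13.32 = 93.08 nm.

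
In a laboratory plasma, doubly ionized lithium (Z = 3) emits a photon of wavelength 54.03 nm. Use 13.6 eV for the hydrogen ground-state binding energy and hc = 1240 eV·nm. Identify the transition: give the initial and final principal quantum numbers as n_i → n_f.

The photon energy is ΔE = hc/λ = 1240 / 54.03 = 22.95 eV.
With Z = 3, ΔE = 122.4 × (1/n_f² − 1/n_i²), so 1/n_f² − 1/n_i² = 0.1875.
Trying n_f = 2 gives 1/n_i² = 0.06250, i.e. n_i ≈ 4; this pair matches.

n_i = 4, n_f = 2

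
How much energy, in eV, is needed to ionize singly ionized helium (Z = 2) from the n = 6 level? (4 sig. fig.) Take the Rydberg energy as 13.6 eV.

1.511 eV

E_n = −13.6 Z²/n² = −54.40/n² eV for Z = 2.
E_6 = −54.40/36 = −1.511 eV, so ionization (to E = 0) requires 1.511 eV.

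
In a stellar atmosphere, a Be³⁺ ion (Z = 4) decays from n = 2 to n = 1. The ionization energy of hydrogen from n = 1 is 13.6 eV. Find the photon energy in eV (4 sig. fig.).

The Bohr energies scale as Z², so for Z = 4: E_n = −217.6/n² eV.
E_2 = −217.6/4 = −54.40 eV and E_1 = −217.6/1 = −217.6 eV.
The photon energy is |E_2 − E_1| = 163.2 eV.

163.2 eV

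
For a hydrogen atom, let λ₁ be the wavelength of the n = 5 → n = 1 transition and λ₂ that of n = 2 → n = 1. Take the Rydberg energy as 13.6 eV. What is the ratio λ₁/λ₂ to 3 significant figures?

0.781

λ ∝ 1/ΔE ∝ 1/(1/n_f² − 1/n_i²), and the Z² and hc factors cancel in the ratio.
λ₁/λ₂ = (1/1² − 1/2²)/(1/1² − 1/5²) = 0.7500/0.9600 = 0.781.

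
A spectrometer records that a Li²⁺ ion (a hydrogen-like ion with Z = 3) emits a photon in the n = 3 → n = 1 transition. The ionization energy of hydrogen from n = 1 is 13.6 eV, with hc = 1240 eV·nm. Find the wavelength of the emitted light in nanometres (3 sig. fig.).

11.4 nm

For Z = 3 the level energies scale as Z², so the effective Rydberg energy is 13.6 × 9 = 122.4 eV.
ΔE = 122.4 × (1/1² − 1/3²) = 122.4 × 0.8889 = 108.8 eV.
λ = hc/ΔE = 1240 / 108.8 = 11.4 nm.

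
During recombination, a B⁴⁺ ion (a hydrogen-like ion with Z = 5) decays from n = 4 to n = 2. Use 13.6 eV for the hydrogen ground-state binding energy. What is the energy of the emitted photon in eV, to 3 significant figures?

63.8 eV

The Bohr energies scale as Z², so for Z = 5: E_n = −340.0/n² eV.
E_4 = −340.0/16 = −21.25 eV and E_2 = −340.0/4 = −85.00 eV.
The photon energy is |E_4 − E_2| = 63.8 eV.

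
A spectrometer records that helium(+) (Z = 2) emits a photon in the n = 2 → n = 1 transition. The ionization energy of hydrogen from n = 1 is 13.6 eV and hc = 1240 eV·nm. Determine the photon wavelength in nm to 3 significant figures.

For Z = 2 the level energies scale as Z², so the effective Rydberg energy is 13.6 × 4 = 54.40 eV.
ΔE = 54.40 × (1/1² − 1/2²) = 54.40 × 0.7500 = 40.80 eV.
λ = hc/ΔE = 1240 / 40.80 = 30.4 nm.

30.4 nm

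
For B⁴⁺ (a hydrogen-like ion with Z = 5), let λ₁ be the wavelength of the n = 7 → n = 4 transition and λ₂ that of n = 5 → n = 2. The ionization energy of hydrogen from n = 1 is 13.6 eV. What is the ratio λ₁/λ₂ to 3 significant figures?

4.99

λ ∝ 1/ΔE ∝ 1/(1/n_f² − 1/n_i²), and the Z² and hc factors cancel in the ratio.
λ₁/λ₂ = (1/2² − 1/5²)/(1/4² − 1/7²) = 0.2100/0.04209 = 4.99.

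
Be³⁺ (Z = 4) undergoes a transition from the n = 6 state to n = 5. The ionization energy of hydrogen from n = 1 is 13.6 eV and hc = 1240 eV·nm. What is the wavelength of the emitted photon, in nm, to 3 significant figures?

466 nm

For Z = 4 the level energies scale as Z², so the effective Rydberg energy is 13.6 × 16 = 217.6 eV.
ΔE = 217.6 × (1/5² − 1/6²) = 217.6 × 0.01222 = 2.660 eV.
λ = hc/ΔE = 1240 / 2.660 = 466 nm.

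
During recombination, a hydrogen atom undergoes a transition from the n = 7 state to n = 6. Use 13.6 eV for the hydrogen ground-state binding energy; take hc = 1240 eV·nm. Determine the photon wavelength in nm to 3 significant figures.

ΔE = 13.60 × (1/6² − 1/7²) = 13.60 × 0.007370 = 0.1002 eV.
λ = hc/ΔE = 1240 / 0.1002 = 12400 nm.

12400 nm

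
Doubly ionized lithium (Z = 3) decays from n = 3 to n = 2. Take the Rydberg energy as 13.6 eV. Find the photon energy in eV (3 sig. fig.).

The Bohr energies scale as Z², so for Z = 3: E_n = −122.4/n² eV.
E_3 = −122.4/9 = −13.60 eV and E_2 = −122.4/4 = −30.60 eV.
The photon energy is |E_3 − E_2| = 17.0 eV.

17.0 eV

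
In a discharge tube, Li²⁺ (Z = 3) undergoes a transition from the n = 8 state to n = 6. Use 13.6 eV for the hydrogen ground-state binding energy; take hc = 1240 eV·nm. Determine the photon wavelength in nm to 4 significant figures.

833.6 nm

For Z = 3 the level energies scale as Z², so the effective Rydberg energy is 13.6 × 9 = 122.4 eV.
ΔE = 122.4 × (1/6² − 1/8²) = 122.4 × 0.01215 = 1.488 eV.
λ = hc/ΔE = 1240 / 1.488 = 833.6 nm.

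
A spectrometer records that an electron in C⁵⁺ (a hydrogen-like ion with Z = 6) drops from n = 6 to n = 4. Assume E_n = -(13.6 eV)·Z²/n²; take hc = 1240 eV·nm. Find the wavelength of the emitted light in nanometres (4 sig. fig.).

72.94 nm

For Z = 6 the level energies scale as Z², so the effective Rydberg energy is 13.6 × 36 = 489.6 eV.
ΔE = 489.6 × (1/4² − 1/6²) = 489.6 × 0.03472 = 17.00 eV.
λ = hc/ΔE = 1240 / 17.00 = 72.94 nm.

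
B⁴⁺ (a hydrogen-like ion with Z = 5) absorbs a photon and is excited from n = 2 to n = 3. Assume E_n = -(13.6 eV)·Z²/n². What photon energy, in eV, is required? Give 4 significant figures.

The Bohr energies scale as Z², so for Z = 5: E_n = −340.0/n² eV.
E_3 = −340.0/9 = −37.78 eV and E_2 = −340.0/4 = −85.00 eV.
The photon energy is |E_3 − E_2| = 47.22 eV.

47.22 eV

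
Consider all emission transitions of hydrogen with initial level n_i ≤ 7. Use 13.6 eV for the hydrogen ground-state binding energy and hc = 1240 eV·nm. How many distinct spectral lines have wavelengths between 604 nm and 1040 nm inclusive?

Enumerate all n_i → n_f pairs with 1 ≤ n_f < n_i ≤ 7 and compute λ = 1240 / [13.6·1·(1/n_f² − 1/n_i²)].
Lines falling in [604, 1040] nm: 3→2 (656.5 nm), 7→3 (1005 nm).

2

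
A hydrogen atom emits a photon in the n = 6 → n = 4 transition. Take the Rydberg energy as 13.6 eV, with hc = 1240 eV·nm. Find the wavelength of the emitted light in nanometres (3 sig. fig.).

ΔE = 13.60 × (1/4² − 1/6²) = 13.60 × 0.03472 = 0.4722 eV.
λ = hc/ΔE = 1240 / 0.4722 = 2630 nm.

2630 nm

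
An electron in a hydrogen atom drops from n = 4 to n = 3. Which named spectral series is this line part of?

Paschen

The series is set by the lower level: n_f = 3 is the Paschen series.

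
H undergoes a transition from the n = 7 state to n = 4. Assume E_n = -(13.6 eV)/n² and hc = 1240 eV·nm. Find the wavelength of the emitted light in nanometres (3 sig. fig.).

ΔE = 13.60 × (1/4² − 1/7²) = 13.60 × 0.04209 = 0.5724 eV.
λ = hc/ΔE = 1240 / 0.5724 = 2170 nm.
This line belongs to the Brackett series.

2170 nm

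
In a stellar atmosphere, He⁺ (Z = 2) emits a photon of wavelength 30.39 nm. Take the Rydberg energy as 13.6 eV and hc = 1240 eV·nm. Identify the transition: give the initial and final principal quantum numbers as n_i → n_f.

n_i = 2, n_f = 1

The photon energy is ΔE = hc/λ = 1240 / 30.39 = 40.80 eV.
With Z = 2, ΔE = 54.40 × (1/n_f² − 1/n_i²), so 1/n_f² − 1/n_i² = 0.7501.
Trying n_f = 1 gives 1/n_i² = 0.2499, i.e. n_i ≈ 2; this pair matches.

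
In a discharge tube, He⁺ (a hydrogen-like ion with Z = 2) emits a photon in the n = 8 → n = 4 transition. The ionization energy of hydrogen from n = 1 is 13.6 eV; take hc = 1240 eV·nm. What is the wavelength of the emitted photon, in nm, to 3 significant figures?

486 nm

For Z = 2 the level energies scale as Z², so the effective Rydberg energy is 13.6 × 4 = 54.40 eV.
ΔE = 54.40 × (1/4² − 1/8²) = 54.40 × 0.04688 = 2.550 eV.
λ = hc/ΔE = 1240 / 2.550 = 486 nm.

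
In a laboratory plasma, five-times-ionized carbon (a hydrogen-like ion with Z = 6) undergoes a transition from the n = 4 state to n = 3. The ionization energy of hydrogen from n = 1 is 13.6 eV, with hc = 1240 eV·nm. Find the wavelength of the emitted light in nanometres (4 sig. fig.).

52.10 nm

For Z = 6 the level energies scale as Z², so the effective Rydberg energy is 13.6 × 36 = 489.6 eV.
ΔE = 489.6 × (1/3² − 1/4²) = 489.6 × 0.04861 = 23.80 eV.
λ = hc/ΔE = 1240 / 23.80 = 52.10 nm.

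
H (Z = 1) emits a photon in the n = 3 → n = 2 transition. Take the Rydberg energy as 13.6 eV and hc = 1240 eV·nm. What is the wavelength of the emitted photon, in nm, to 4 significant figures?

ΔE = 13.60 × (1/2² − 1/3²) = 13.60 × 0.1389 = 1.889 eV.
λ = hc/ΔE = 1240 / 1.889 = 656.5 nm.
This line belongs to the Balmer series.

656.5 nm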